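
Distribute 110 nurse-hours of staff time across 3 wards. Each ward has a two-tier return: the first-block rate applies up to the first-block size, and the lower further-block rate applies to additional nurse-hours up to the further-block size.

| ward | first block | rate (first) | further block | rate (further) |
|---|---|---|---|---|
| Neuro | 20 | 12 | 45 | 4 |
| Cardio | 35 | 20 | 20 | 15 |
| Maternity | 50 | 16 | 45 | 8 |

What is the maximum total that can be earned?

Rank every tier by rate: Cardio/tier1 20 > Maternity/tier1 16 > Cardio/tier2 15 > Neuro/tier1 12 > Maternity/tier2 8 > Neuro/tier2 4.
Fill Cardio tier1 block (35 at 20) — 75 left.
Fill Maternity tier1 block (50 at 16) — 25 left.
Cardio tier2 at 15: fill all 20 — 5 left.
5 remain; put them into Neuro tier1 at 12.
Total = 20×35 + 16×50 + 15×20 + 12×5 = 1860.

1860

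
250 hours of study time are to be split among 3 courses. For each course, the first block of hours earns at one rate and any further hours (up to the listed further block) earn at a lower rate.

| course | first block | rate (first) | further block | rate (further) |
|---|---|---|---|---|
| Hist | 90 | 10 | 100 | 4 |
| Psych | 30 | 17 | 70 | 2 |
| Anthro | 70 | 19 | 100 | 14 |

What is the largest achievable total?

3740

Treat each block as its own option and order by rate: Anthro/T1 19 > Psych/T1 17 > Anthro/T2 14 > Hist/T1 10 > Hist/T2 4 > Psych/T2 2.
Anthro/T1 (19): +70 — 180 left.
Psych/T1 (17): +30 — 150 left.
Fill Anthro T2 block (100 at 14) — 50 left.
50 remain; put them into Hist T1 at 10.
Total = 19×70 + 17×30 + 14×100 + 10×50 = 3740.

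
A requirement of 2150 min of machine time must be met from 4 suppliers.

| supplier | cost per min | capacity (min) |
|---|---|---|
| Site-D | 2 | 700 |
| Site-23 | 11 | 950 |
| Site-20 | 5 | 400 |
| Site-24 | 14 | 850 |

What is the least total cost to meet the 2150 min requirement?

Use suppliers in increasing cost order.
Site-D (2): use full 700 ; 1450 min to go.
Site-20 (5): use full 400 ; 1050 min to go.
Take 950 from Site-23 at 11 ; need 100 more.
Take 100 from Site-24 at 14 to finish.
Cost = 700×2 + 400×5 + 950×11 + 100×14 = 15250.

15250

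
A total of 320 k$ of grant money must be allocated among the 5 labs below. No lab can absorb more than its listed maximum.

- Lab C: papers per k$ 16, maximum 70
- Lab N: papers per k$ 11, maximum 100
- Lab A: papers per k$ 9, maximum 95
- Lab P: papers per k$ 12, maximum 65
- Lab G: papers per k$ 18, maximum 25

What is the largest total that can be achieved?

Order the labs by papers per k$: Lab G 18 > Lab C 16 > Lab P 12 > Lab N 11 > Lab A 9.
Lab G takes 25 to reach its cap of 25 — 295 left.
Lab C: +70 to 70 (cap) — 225 left.
Lab P takes 65 to reach its cap of 65 — 160 left.
Lab N: +100 to 100 (cap) — 60 left.
Lab A: +60 (room for 95) → 60. Pool exhausted.
Total = 16×70 + 11×100 + 9×60 + 12×65 + 18×25 = 3990.

3990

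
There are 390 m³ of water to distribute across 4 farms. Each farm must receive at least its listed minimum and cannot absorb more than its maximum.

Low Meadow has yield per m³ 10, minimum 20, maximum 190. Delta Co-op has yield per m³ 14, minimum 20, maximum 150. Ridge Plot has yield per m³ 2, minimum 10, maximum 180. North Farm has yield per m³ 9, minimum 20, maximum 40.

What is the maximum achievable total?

Meeting every minimum uses 20+20+10+20 = 70 m³, leaving 320.
Highest yield per m³ first: Delta Co-op 14 > Low Meadow 10 > North Farm 9 > Ridge Plot 2.
Delta Co-op: +130 to 150 (cap) ; 190 left.
Low Meadow: +170 to 190 (cap) ; 20 left.
Give North Farm 20 more to hit its cap of 40 ; 0 left.
Total = 10×190 + 14×150 + 2×10 + 9×40 = 4380.

4380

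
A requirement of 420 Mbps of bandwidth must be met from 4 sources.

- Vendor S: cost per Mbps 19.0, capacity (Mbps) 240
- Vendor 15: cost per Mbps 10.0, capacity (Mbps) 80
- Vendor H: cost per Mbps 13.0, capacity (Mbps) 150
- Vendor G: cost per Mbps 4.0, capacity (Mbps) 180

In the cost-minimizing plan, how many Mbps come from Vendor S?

10

Cheapest first:
Take 180 from Vendor G at 4.0 — need 240 more.
Vendor 15 (10.0): use full 80 — 160 Mbps to go.
Vendor H (13.0): use full 150 — 10 Mbps to go.
Vendor S (19.0): take the remaining 10 — done.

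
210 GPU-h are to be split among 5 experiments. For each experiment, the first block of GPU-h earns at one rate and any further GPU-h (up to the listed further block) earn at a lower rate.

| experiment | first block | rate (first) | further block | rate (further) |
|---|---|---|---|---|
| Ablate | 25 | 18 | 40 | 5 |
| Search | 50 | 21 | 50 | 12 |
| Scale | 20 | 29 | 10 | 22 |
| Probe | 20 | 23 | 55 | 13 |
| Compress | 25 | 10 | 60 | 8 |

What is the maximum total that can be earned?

3835

Treat each block as its own option and order by rate: Scale/first 29 > Probe/first 23 > Scale/second 22 > Search/first 21 > Ablate/first 18 > Probe/second 13 > Search/second 12 > Compress/first 10 > Compress/second 8 > Ablate/second 5.
Fill Scale first block (20 at 29) ; 190 left.
Probe first at 23: fill all 20 ; 170 left.
Scale/second (22): +10 ; 160 left.
Search/first (21): +50 ; 110 left.
Ablate/first (18): +25 ; 85 left.
Probe second at 13: fill all 55 ; 30 left.
30 remain; put them into Search second at 12.
Total = 29×20 + 23×20 + 22×10 + 21×50 + 18×25 + 13×55 + 12×30 = 3835.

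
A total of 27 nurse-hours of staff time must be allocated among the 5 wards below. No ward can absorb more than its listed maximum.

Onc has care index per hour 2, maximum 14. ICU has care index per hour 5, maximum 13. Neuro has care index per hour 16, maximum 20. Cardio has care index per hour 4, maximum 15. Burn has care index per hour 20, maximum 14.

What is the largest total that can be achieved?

Rank by care index per hour: Burn 20 > Neuro 16 > ICU 5 > Cardio 4 > Onc 2.
Burn: +14 to 14 (cap) ; 13 left.
Only 13 left; Neuro takes them to reach 13.
Total = 16×13 + 20×14 = 488.

488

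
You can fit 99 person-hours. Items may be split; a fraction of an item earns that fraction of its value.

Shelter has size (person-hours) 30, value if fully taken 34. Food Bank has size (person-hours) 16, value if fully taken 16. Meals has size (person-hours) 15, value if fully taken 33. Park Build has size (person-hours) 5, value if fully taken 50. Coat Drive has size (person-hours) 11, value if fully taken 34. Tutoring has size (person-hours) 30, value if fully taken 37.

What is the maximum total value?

196

Rank by value-to-size ratio: Park Build 50/5≈10, Coat Drive 34/11≈3.09, Meals 33/15≈2.2, Tutoring 37/30≈1.23, Shelter 34/30≈1.13, Food Bank 16/16≈1.
Take all of Park Build (5 person-hours, value 50) → 94 person-hours left.
All 11 person-hours of Coat Drive fit (value 34) → 83 remain.
Meals: take in full, 15 person-hours for value 33 → 68 left.
Take all of Tutoring (30 person-hours, value 37) → 38 person-hours left.
Shelter: take in full, 30 person-hours for value 34 → 8 left.
8 person-hours left: a 8/16 share of Food Bank gives 16×8/16 = 8.
Total value = 196.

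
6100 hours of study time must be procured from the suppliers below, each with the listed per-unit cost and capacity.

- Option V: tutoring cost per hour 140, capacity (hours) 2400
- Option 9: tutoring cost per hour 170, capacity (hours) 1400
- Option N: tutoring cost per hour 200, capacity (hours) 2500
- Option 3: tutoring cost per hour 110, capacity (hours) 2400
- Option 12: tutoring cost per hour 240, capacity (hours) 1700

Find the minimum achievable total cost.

Fill from the cheapest supplier first.
Take 2400 from Option 3 at 110 — need 3700 more.
Option V (140): use full 2400 — 1300 hours to go.
Take 1300 from Option 9 at 170 to finish.
Option N, Option 12: unused.
Cost = 2400×110 + 2400×140 + 1300×170 = 821000.

821000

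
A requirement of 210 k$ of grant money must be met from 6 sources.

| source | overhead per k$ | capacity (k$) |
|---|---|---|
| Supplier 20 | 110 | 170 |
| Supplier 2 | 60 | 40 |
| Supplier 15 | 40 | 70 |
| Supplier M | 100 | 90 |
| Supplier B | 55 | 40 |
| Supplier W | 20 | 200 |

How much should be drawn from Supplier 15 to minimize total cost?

10

Use sources in increasing cost order.
Supplier W (20): use full 200 → 10 k$ to go.
Supplier 15 at 40: take 10 of its 70 → requirement met.
Supplier B, Supplier 2, Supplier M, Supplier 20: unused.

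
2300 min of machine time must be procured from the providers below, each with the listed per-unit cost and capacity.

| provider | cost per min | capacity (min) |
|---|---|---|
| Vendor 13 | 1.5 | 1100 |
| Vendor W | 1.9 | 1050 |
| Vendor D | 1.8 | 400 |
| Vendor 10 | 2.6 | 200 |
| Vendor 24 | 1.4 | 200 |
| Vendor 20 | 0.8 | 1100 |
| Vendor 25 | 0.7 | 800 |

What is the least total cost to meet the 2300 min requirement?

Fill from the cheapest provider first.
Take 800 from Vendor 25 at 0.7 → need 1500 more.
Vendor 20 at 0.8: take all 1100 min → 400 still needed.
Vendor 24 (1.4): use full 200 → 200 min to go.
Vendor 13 (1.5): take the remaining 200 → done.
Vendor D, Vendor W, Vendor 10: unused.
Cost = 800×0.7 + 1100×0.8 + 200×1.4 + 200×1.5 = 2020.

2020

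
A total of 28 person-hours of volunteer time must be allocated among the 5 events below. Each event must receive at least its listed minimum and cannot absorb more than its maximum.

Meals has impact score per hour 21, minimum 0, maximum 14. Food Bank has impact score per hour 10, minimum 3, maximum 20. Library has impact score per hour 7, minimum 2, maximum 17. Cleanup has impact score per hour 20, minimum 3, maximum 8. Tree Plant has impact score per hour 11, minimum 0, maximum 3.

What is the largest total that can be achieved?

509

Meeting every minimum uses 0+3+2+3+0 = 8 person-hours, leaving 20.
Rank by impact score per hour: Meals 21 > Cleanup 20 > Tree Plant 11 > Food Bank 10 > Library 7.
Give Meals 14 more to hit its cap of 14 ; 6 left.
Cleanup takes 5 more to reach its cap of 8 ; 1 left.
Tree Plant has room for 3 more but only 1 remain, so it gets 1.
Total = 21×14 + 10×3 + 7×2 + 20×8 + 11×1 = 509.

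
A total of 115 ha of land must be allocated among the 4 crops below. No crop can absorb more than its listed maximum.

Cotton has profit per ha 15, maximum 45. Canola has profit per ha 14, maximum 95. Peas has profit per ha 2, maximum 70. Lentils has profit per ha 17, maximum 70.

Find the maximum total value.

1865

Rank by profit per ha: Lentils 17 > Cotton 15 > Canola 14 > Peas 2.
Give Lentils 70 to hit its cap of 70 → 45 left.
Cotton takes 45 to reach its cap of 45 → 0 left.
Total = 15×45 + 17×70 = 1865.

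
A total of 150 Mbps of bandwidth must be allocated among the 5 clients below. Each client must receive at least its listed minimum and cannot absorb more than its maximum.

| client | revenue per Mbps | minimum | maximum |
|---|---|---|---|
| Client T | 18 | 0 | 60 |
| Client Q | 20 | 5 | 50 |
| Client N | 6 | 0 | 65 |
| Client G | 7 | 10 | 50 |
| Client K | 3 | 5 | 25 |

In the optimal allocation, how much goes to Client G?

35

Meeting every minimum uses 0+5+0+10+5 = 20 Mbps, leaving 130.
Highest revenue per Mbps first: Client Q 20 > Client T 18 > Client G 7 > Client N 6 > Client K 3.
Client Q takes 45 more to reach its cap of 50 ; 85 left.
Give Client T 60 more to hit its cap of 60 ; 25 left.
Client G: +25 (room for 40) → 35. Pool exhausted.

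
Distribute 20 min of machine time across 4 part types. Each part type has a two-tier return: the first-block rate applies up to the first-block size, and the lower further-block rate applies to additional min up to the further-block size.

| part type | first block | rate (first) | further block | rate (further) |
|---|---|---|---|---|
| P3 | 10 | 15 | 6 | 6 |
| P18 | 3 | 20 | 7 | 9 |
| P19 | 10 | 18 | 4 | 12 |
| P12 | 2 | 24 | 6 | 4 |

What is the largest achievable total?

363

Treat each block as its own option and order by rate: P12/first 24 > P18/first 20 > P19/first 18 > P3/first 15 > P19/second 12 > P18/second 9 > P3/second 6 > P12/second 4.
P12 first at 24: fill all 2 — 18 left.
Fill P18 first block (3 at 20) — 15 left.
P19 first at 18: fill all 10 — 5 left.
5 remain; put them into P3 first at 15.
Total = 24×2 + 20×3 + 18×10 + 15×5 = 363.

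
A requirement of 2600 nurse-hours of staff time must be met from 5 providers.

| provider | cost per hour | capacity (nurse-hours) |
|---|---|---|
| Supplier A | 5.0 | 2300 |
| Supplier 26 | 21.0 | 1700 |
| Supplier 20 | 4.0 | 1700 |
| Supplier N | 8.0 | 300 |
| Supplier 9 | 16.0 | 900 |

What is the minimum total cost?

Use providers in increasing cost order.
Supplier 20 (4.0): use full 1700 → 900 nurse-hours to go.
Take 900 from Supplier A at 5.0 to finish.
Supplier N, Supplier 9, Supplier 26: unused.
Cost = 1700×4.0 + 900×5.0 = 11300.

11300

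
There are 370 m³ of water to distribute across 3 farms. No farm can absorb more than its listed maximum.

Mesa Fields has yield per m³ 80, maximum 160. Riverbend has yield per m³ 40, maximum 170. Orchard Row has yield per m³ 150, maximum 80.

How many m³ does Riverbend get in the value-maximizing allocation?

Highest yield per m³ first: Orchard Row 150 > Mesa Fields 80 > Riverbend 40.
Give Orchard Row 80 to hit its cap of 80 — 290 left.
Give Mesa Fields 160 to hit its cap of 160 — 130 left.
Riverbend: +130 (room for 170) → 130. Pool exhausted.

130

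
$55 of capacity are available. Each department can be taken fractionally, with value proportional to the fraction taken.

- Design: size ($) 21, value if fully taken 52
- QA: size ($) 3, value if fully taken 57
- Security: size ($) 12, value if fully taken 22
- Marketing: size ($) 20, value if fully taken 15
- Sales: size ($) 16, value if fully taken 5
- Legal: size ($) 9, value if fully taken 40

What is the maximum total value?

Rank by value-to-size ratio: QA 57/3≈19, Legal 40/9≈4.44, Design 52/21≈2.48, Security 22/12≈1.83, Marketing 15/20≈0.75, Sales 5/16≈0.312.
Take all of QA (3 $, value 57) — 52 $ left.
All 9 $ of Legal fit (value 40) — 43 remain.
Design: take in full, 21 $ for value 52 — 22 left.
All 12 $ of Security fit (value 22) — 10 remain.
Only 10 $ remain; take 10/20 of Marketing for value 15×10/20 = 7.5.
Total value = 178.5.

178.5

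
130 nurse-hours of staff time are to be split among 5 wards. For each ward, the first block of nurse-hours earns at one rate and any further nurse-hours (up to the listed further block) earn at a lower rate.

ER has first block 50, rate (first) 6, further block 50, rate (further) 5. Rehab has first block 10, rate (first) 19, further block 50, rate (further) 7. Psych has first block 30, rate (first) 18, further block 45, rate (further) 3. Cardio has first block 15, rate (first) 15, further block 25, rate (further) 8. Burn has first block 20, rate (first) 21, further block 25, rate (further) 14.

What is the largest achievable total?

1960

Rank every tier by rate: Burn/tier1 21 > Rehab/tier1 19 > Psych/tier1 18 > Cardio/tier1 15 > Burn/tier2 14 > Cardio/tier2 8 > Rehab/tier2 7 > ER/tier1 6 > ER/tier2 5 > Psych/tier2 3.
Burn tier1 at 21: fill all 20 ; 110 left.
Fill Rehab tier1 block (10 at 19) ; 100 left.
Psych tier1 at 18: fill all 30 ; 70 left.
Fill Cardio tier1 block (15 at 15) ; 55 left.
Fill Burn tier2 block (25 at 14) ; 30 left.
Cardio/tier2 (8): +25 ; 5 left.
5 remain; put them into Rehab tier2 at 7.
Total = 21×20 + 19×10 + 18×30 + 15×15 + 14×25 + 8×25 + 7×5 = 1960.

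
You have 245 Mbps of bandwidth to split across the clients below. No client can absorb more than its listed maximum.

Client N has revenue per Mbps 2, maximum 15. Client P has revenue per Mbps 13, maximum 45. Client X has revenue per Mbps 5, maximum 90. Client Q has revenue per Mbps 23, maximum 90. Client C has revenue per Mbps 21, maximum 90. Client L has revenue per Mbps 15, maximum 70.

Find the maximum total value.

4935

Order the clients by revenue per Mbps: Client Q 23 > Client C 21 > Client L 15 > Client P 13 > Client X 5 > Client N 2.
Client Q: +90 to 90 (cap) ; 155 left.
Give Client C 90 to hit its cap of 90 ; 65 left.
Client L has room for 70 but only 65 remain, so it gets 65.
Total = 23×90 + 21×90 + 15×65 = 4935.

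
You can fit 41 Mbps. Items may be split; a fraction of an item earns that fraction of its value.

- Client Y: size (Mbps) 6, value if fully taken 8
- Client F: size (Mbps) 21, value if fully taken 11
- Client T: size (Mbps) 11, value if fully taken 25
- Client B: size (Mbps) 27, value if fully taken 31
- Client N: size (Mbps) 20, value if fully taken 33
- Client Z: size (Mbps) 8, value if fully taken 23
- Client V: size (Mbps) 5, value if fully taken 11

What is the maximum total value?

87.05

Rank by value-to-size ratio: Client Z 23/8≈2.88, Client T 25/11≈2.27, Client V 11/5≈2.2, Client N 33/20≈1.65, Client Y 8/6≈1.33, Client B 31/27≈1.15, Client F 11/21≈0.524.
Take all of Client Z (8 Mbps, value 23) → 33 Mbps left.
Client T: take in full, 11 Mbps for value 25 → 22 left.
Client V: take in full, 5 Mbps for value 11 → 17 left.
17 Mbps left: a 17/20 share of Client N gives 33×17/20 = 28.05.
Total value = 87.05.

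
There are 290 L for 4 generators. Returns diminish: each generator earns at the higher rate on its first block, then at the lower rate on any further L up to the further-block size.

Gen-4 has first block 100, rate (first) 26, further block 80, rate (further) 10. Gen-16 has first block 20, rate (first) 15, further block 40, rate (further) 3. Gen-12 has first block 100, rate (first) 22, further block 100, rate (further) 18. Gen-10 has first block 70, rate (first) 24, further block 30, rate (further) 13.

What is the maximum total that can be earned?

6840

Rank every tier by rate: Gen-4/T1 26 > Gen-10/T1 24 > Gen-12/T1 22 > Gen-12/T2 18 > Gen-16/T1 15 > Gen-10/T2 13 > Gen-4/T2 10 > Gen-16/T2 3.
Gen-4 T1 at 26: fill all 100 → 190 left.
Gen-10 T1 at 24: fill all 70 → 120 left.
Gen-12/T1 (22): +100 → 20 left.
Gen-12 T2 at 18: only 20 left, fill 20.
Total = 26×100 + 24×70 + 22×100 + 18×20 = 6840.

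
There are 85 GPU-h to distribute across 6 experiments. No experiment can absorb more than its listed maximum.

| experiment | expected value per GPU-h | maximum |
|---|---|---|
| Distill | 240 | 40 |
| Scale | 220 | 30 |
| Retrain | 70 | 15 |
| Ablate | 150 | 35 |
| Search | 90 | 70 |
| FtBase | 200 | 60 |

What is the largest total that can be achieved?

Rank by expected value per GPU-h: Distill 240 > Scale 220 > FtBase 200 > Ablate 150 > Search 90 > Retrain 70.
Distill takes 40 to reach its cap of 40 ; 45 left.
Scale: +30 to 30 (cap) ; 15 left.
Only 15 left; FtBase takes them to reach 15.
Total = 240×40 + 220×30 + 200×15 = 19200.

19200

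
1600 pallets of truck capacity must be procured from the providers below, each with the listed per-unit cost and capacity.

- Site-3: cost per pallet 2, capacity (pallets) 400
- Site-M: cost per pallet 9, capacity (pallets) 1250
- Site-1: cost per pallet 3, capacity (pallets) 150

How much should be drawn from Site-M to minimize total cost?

Fill from the cheapest provider first.
Take 400 from Site-3 at 2 ; need 1200 more.
Site-1 (3): use full 150 ; 1050 pallets to go.
Site-M at 9: take 1050 of its 1250 ; requirement met.

1050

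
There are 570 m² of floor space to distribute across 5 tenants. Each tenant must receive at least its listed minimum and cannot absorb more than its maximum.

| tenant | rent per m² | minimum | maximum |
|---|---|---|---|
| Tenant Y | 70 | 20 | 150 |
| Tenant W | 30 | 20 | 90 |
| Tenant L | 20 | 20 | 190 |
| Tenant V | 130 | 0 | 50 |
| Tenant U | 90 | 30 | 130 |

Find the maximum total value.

Meeting every minimum uses 20+20+20+0+30 = 90 m², leaving 480.
Order the tenants by rent per m²: Tenant V 130 > Tenant U 90 > Tenant Y 70 > Tenant W 30 > Tenant L 20.
Tenant V: +50 to 50 (cap) — 430 left.
Tenant U takes 100 more to reach its cap of 130 — 330 left.
Tenant Y takes 130 more to reach its cap of 150 — 200 left.
Give Tenant W 70 more to hit its cap of 90 — 130 left.
Only 130 left; Tenant L takes them to reach 150.
Total = 70×150 + 30×90 + 20×150 + 130×50 + 90×130 = 34400.

34400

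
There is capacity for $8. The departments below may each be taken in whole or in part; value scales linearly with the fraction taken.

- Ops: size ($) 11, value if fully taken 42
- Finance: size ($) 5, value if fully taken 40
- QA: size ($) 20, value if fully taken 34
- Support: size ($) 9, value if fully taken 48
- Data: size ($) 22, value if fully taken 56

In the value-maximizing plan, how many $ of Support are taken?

Best value per unit of size first: Finance 40/5≈8, Support 48/9≈5.33, Ops 42/11≈3.82, Data 56/22≈2.55, QA 34/20≈1.7.
Finance: take in full, 5 $ for value 40 — 3 left.
Only 3 $ remain; take 3/9 of Support for value 48×3/9 = 16.

3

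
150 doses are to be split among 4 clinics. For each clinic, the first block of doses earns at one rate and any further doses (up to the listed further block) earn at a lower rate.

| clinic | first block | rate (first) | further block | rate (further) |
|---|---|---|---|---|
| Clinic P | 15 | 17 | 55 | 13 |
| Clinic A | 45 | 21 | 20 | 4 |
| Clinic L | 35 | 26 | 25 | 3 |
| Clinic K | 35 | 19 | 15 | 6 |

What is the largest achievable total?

3035

Order all 8 blocks by rate: Clinic L/first 26 > Clinic A/first 21 > Clinic K/first 19 > Clinic P/first 17 > Clinic P/second 13 > Clinic K/second 6 > Clinic A/second 4 > Clinic L/second 3.
Clinic L first at 26: fill all 35 — 115 left.
Clinic A/first (21): +45 — 70 left.
Clinic K first at 19: fill all 35 — 35 left.
Clinic P first at 17: fill all 15 — 20 left.
Clinic P second at 13: only 20 left, fill 20.
Total = 26×35 + 21×45 + 19×35 + 17×15 + 13×20 = 3035.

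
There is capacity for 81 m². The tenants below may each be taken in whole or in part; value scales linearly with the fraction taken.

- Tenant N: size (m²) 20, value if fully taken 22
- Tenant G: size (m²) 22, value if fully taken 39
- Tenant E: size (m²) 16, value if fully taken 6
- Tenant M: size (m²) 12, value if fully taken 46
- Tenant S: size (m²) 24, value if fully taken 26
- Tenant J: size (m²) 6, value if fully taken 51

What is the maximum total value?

Rank by value-to-size ratio: Tenant J 51/6≈8.5, Tenant M 46/12≈3.83, Tenant G 39/22≈1.77, Tenant N 22/20≈1.1, Tenant S 26/24≈1.08, Tenant E 6/16≈0.375.
Take all of Tenant J (6 m², value 51) ; 75 m² left.
All 12 m² of Tenant M fit (value 46) ; 63 remain.
Tenant G: take in full, 22 m² for value 39 ; 41 left.
All 20 m² of Tenant N fit (value 22) ; 21 remain.
Only 21 m² remain; take 21/24 of Tenant S for value 26×21/24 = 22.75.
Total value = 180.75.

180.75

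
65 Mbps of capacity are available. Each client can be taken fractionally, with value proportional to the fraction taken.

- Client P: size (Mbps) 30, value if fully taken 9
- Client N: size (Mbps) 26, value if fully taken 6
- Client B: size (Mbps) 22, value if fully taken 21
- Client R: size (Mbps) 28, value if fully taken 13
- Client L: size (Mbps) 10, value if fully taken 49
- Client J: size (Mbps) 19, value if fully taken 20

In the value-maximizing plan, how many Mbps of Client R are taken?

Best value per unit of size first: Client L 49/10≈4.9, Client J 20/19≈1.05, Client B 21/22≈0.955, Client R 13/28≈0.464, Client P 9/30≈0.3, Client N 6/26≈0.231.
Client L: take in full, 10 Mbps for value 49 ; 55 left.
Client J: take in full, 19 Mbps for value 20 ; 36 left.
Client B: take in full, 22 Mbps for value 21 ; 14 left.
Fill the last 14 Mbps with part of Client R: 14/28 of it earns 6.5.

14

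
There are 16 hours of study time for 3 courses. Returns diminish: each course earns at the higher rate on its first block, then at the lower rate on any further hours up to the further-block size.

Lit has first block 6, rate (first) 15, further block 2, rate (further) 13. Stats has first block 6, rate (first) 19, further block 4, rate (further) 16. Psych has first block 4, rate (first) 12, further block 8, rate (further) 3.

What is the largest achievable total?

Rank every tier by rate: Stats/T1 19 > Stats/T2 16 > Lit/T1 15 > Lit/T2 13 > Psych/T1 12 > Psych/T2 3.
Fill Stats T1 block (6 at 19) → 10 left.
Stats T2 at 16: fill all 4 → 6 left.
Lit T1 at 15: fill all 6 → 0 left.
Total = 19×6 + 16×4 + 15×6 = 268.

268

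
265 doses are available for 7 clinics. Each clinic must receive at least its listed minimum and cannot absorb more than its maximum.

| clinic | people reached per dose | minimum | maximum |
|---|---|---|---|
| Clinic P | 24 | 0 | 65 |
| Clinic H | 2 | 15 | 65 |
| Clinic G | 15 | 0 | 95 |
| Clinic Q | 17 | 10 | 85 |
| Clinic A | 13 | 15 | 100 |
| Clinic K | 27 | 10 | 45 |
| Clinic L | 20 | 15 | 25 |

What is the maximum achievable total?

Meeting every minimum uses 0+15+0+10+15+10+15 = 65 doses, leaving 200.
Rank by people reached per dose: Clinic K 27 > Clinic P 24 > Clinic L 20 > Clinic Q 17 > Clinic G 15 > Clinic A 13 > Clinic H 2.
Clinic K takes 35 more to reach its cap of 45 — 165 left.
Give Clinic P 65 more to hit its cap of 65 — 100 left.
Clinic L: +10 to 25 (cap) — 90 left.
Clinic Q takes 75 more to reach its cap of 85 — 15 left.
Only 15 left; Clinic G takes them to reach 15.
Total = 24×65 + 2×15 + 15×15 + 17×85 + 13×15 + 27×45 + 20×25 = 5170.

5170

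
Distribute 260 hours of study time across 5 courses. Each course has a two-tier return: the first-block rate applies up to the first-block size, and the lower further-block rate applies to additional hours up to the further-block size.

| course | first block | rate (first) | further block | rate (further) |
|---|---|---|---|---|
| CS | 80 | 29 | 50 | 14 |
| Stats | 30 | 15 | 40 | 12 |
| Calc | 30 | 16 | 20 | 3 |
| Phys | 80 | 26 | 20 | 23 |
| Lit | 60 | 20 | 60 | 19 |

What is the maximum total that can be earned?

Treat each block as its own option and order by rate: CS/tier1 29 > Phys/tier1 26 > Phys/tier2 23 > Lit/tier1 20 > Lit/tier2 19 > Calc/tier1 16 > Stats/tier1 15 > CS/tier2 14 > Stats/tier2 12 > Calc/tier2 3.
CS/tier1 (29): +80 — 180 left.
Fill Phys tier1 block (80 at 26) — 100 left.
Phys tier2 at 23: fill all 20 — 80 left.
Lit tier1 at 20: fill all 60 — 20 left.
Lit tier2 at 19: only 20 left, fill 20.
Total = 29×80 + 26×80 + 23×20 + 20×60 + 19×20 = 6440.

6440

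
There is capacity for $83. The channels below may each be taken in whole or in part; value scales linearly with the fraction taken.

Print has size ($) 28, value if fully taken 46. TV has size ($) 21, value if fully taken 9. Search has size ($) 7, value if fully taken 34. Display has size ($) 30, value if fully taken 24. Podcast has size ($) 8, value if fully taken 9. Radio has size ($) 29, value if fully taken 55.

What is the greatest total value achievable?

152.8

Best value per unit of size first: Search 34/7≈4.86, Radio 55/29≈1.9, Print 46/28≈1.64, Podcast 9/8≈1.12, Display 24/30≈0.8, TV 9/21≈0.429.
All 7 $ of Search fit (value 34) — 76 remain.
Radio: take in full, 29 $ for value 55 — 47 left.
Print: take in full, 28 $ for value 46 — 19 left.
Podcast: take in full, 8 $ for value 9 — 11 left.
Only 11 $ remain; take 11/30 of Display for value 24×11/30 = 8.8.
Total value = 152.8.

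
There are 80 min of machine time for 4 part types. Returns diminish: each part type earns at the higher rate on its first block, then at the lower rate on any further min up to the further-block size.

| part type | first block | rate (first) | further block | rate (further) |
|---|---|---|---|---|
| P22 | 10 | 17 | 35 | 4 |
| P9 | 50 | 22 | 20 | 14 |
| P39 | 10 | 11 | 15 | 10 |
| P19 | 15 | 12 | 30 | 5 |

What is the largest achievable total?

1550

Treat each block as its own option and order by rate: P9/T1 22 > P22/T1 17 > P9/T2 14 > P19/T1 12 > P39/T1 11 > P39/T2 10 > P19/T2 5 > P22/T2 4.
Fill P9 T1 block (50 at 22) — 30 left.
Fill P22 T1 block (10 at 17) — 20 left.
P9/T2 (14): +20 — 0 left.
Total = 22×50 + 17×10 + 14×20 = 1550.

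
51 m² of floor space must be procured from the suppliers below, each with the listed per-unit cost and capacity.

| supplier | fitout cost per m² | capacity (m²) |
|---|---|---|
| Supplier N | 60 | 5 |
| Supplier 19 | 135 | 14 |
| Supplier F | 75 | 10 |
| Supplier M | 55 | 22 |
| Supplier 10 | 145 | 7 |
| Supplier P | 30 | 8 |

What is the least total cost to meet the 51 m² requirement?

3310

Cheapest first:
Supplier P (30): use full 8 → 43 m² to go.
Supplier M (55): use full 22 → 21 m² to go.
Supplier N (60): use full 5 → 16 m² to go.
Supplier F at 75: take all 10 m² → 6 still needed.
Supplier 19 at 135: take 6 of its 14 → requirement met.
Supplier 10: unused.
Cost = 8×30 + 22×55 + 5×60 + 10×75 + 6×135 = 3310.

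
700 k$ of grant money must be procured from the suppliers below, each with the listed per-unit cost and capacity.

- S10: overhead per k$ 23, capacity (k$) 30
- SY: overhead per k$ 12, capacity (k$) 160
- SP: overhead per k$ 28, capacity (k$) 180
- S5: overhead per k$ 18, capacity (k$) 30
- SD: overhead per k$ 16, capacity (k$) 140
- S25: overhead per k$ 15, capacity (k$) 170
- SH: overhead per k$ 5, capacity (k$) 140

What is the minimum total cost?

9480

Use suppliers in increasing cost order.
SH (5): use full 140 ; 560 k$ to go.
SY at 12: take all 160 k$ ; 400 still needed.
S25 (15): use full 170 ; 230 k$ to go.
SD at 16: take all 140 k$ ; 90 still needed.
Take 30 from S5 at 18 ; need 60 more.
Take 30 from S10 at 23 ; need 30 more.
SP at 28: take 30 of its 180 ; requirement met.
Cost = 140×5 + 160×12 + 170×15 + 140×16 + 30×18 + 30×23 + 30×28 = 9480.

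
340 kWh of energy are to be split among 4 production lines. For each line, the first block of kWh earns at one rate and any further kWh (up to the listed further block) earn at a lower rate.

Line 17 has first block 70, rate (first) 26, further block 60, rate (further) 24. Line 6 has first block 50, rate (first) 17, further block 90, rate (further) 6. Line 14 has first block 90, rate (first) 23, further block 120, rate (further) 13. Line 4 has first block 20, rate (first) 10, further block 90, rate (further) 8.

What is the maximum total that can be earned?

Rank every tier by rate: Line 17/tier1 26 > Line 17/tier2 24 > Line 14/tier1 23 > Line 6/tier1 17 > Line 14/tier2 13 > Line 4/tier1 10 > Line 4/tier2 8 > Line 6/tier2 6.
Fill Line 17 tier1 block (70 at 26) → 270 left.
Line 17/tier2 (24): +60 → 210 left.
Line 14/tier1 (23): +90 → 120 left.
Line 6 tier1 at 17: fill all 50 → 70 left.
70 remain; put them into Line 14 tier2 at 13.
Total = 26×70 + 24×60 + 23×90 + 17×50 + 13×70 = 7090.

7090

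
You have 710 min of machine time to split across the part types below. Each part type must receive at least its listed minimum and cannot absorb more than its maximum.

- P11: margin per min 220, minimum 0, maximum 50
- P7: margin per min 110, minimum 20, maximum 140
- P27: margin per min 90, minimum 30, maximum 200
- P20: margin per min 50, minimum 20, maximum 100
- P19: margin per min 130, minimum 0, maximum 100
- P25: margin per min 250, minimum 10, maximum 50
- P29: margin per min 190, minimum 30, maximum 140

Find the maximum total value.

98000

Meeting every minimum uses 0+20+30+20+0+10+30 = 110 min, leaving 600.
Order the part types by margin per min: P25 250 > P11 220 > P29 190 > P19 130 > P7 110 > P27 90 > P20 50.
P25: +40 to 50 (cap) → 560 left.
Give P11 50 more to hit its cap of 50 → 510 left.
P29 takes 110 more to reach its cap of 140 → 400 left.
P19: +100 to 100 (cap) → 300 left.
Give P7 120 more to hit its cap of 140 → 180 left.
P27 takes 170 more to reach its cap of 200 → 10 left.
Only 10 left; P20 takes them to reach 30.
Total = 220×50 + 110×140 + 90×200 + 50×30 + 130×100 + 250×50 + 190×140 = 98000.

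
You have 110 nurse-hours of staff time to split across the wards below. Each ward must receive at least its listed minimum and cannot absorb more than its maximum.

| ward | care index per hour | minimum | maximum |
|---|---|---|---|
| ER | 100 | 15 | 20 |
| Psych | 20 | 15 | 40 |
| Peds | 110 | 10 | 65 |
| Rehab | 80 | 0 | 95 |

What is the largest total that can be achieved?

10250

Meeting every minimum uses 15+15+10+0 = 40 nurse-hours, leaving 70.
Rank by care index per hour: Peds 110 > ER 100 > Rehab 80 > Psych 20.
Give Peds 55 more to hit its cap of 65 — 15 left.
ER takes 5 more to reach its cap of 20 — 10 left.
Rehab has room for 95 more but only 10 remain, so it gets 10.
Total = 100×20 + 20×15 + 110×65 + 80×10 = 10250.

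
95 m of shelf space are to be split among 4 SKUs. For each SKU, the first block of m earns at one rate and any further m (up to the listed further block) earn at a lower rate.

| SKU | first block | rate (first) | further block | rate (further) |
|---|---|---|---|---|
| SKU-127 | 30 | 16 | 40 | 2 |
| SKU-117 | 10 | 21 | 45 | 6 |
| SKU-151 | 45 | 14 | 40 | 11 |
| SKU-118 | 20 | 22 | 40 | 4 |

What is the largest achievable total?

Treat each block as its own option and order by rate: SKU-118/first 22 > SKU-117/first 21 > SKU-127/first 16 > SKU-151/first 14 > SKU-151/second 11 > SKU-117/second 6 > SKU-118/second 4 > SKU-127/second 2.
SKU-118/first (22): +20 ; 75 left.
SKU-117 first at 21: fill all 10 ; 65 left.
SKU-127 first at 16: fill all 30 ; 35 left.
35 remain; put them into SKU-151 first at 14.
Total = 22×20 + 21×10 + 16×30 + 14×35 = 1620.

1620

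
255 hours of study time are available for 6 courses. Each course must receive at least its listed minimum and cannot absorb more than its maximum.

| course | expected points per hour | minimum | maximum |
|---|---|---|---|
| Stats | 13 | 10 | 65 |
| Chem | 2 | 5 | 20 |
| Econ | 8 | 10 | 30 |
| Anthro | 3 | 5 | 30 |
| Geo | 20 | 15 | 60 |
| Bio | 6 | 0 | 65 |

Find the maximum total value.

Meeting every minimum uses 10+5+10+5+15+0 = 45 hours, leaving 210.
Highest expected points per hour first: Geo 20 > Stats 13 > Econ 8 > Bio 6 > Anthro 3 > Chem 2.
Geo takes 45 more to reach its cap of 60 — 165 left.
Stats takes 55 more to reach its cap of 65 — 110 left.
Econ: +20 to 30 (cap) — 90 left.
Bio: +65 to 65 (cap) — 25 left.
Anthro: +25 to 30 (cap) — 0 left.
Total = 13×65 + 2×5 + 8×30 + 3×30 + 20×60 + 6×65 = 2775.

2775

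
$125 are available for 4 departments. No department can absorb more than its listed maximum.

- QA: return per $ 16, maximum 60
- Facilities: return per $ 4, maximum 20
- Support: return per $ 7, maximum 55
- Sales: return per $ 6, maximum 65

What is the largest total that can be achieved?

1405

Order the departments by return per $: QA 16 > Support 7 > Sales 6 > Facilities 4.
Give QA 60 to hit its cap of 60 ; 65 left.
Support takes 55 to reach its cap of 55 ; 10 left.
Sales has room for 65 but only 10 remain, so it gets 10.
Total = 16×60 + 7×55 + 6×10 = 1405.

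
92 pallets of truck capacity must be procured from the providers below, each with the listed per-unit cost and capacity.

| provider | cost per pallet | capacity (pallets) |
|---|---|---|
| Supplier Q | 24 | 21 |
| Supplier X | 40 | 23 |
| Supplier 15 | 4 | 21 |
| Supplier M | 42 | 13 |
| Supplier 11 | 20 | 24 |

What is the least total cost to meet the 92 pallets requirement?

2114

Cheapest first:
Supplier 15 (4): use full 21 — 71 pallets to go.
Take 24 from Supplier 11 at 20 — need 47 more.
Supplier Q at 24: take all 21 pallets — 26 still needed.
Supplier X (40): use full 23 — 3 pallets to go.
Supplier M (42): take the remaining 3 — done.
Cost = 21×4 + 24×20 + 21×24 + 23×40 + 3×42 = 2114.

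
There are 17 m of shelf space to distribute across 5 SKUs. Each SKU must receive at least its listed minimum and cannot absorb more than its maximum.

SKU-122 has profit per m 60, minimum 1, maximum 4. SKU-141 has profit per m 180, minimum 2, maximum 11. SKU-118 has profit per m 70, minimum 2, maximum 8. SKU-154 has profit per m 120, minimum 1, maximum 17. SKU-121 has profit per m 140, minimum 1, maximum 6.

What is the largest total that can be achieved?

2580

Meeting every minimum uses 1+2+2+1+1 = 7 m, leaving 10.
Rank by profit per m: SKU-141 180 > SKU-121 140 > SKU-154 120 > SKU-118 70 > SKU-122 60.
Give SKU-141 9 more to hit its cap of 11 ; 1 left.
SKU-121 has room for 5 more but only 1 remain, so it gets 2.
Total = 60×1 + 180×11 + 70×2 + 120×1 + 140×2 = 2580.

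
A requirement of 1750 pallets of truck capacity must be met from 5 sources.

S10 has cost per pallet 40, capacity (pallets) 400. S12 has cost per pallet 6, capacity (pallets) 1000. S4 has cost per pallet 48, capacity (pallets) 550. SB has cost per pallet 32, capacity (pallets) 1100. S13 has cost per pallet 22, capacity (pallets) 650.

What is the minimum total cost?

23500

Cheapest first:
S12 at 6: take all 1000 pallets ; 750 still needed.
S13 (22): use full 650 ; 100 pallets to go.
Take 100 from SB at 32 to finish.
S10, S4: unused.
Cost = 1000×6 + 650×22 + 100×32 = 23500.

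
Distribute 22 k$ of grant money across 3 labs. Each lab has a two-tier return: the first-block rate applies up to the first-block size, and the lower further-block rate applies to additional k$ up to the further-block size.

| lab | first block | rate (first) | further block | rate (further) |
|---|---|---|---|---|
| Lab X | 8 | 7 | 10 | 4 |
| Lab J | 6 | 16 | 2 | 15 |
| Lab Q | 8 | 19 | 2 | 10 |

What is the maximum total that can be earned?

326

Rank every tier by rate: Lab Q/tier1 19 > Lab J/tier1 16 > Lab J/tier2 15 > Lab Q/tier2 10 > Lab X/tier1 7 > Lab X/tier2 4.
Lab Q/tier1 (19): +8 → 14 left.
Fill Lab J tier1 block (6 at 16) → 8 left.
Lab J/tier2 (15): +2 → 6 left.
Lab Q tier2 at 10: fill all 2 → 4 left.
4 remain; put them into Lab X tier1 at 7.
Total = 19×8 + 16×6 + 15×2 + 10×2 + 7×4 = 326.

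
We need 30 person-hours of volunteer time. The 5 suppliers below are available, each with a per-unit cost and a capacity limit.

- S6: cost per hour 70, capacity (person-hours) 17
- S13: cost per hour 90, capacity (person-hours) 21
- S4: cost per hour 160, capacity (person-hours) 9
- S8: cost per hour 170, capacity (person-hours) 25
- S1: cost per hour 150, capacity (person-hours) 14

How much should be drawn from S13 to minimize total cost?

Use suppliers in increasing cost order.
S6 (70): use full 17 ; 13 person-hours to go.
S13 (90): take the remaining 13 ; done.
S1, S4, S8: unused.

13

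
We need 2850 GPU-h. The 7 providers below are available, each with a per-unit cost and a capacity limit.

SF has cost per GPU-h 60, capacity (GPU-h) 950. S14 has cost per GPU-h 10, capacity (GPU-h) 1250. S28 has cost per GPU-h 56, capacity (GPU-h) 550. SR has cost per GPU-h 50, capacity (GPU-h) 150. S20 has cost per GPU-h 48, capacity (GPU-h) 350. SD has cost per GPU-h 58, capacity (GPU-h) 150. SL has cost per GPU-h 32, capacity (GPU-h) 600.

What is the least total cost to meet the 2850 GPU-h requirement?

84000

Cheapest first:
S14 at 10: take all 1250 GPU-h ; 1600 still needed.
SL at 32: take all 600 GPU-h ; 1000 still needed.
S20 (48): use full 350 ; 650 GPU-h to go.
Take 150 from SR at 50 ; need 500 more.
S28 (56): take the remaining 500 ; done.
SD, SF: unused.
Cost = 1250×10 + 600×32 + 350×48 + 150×50 + 500×56 = 84000.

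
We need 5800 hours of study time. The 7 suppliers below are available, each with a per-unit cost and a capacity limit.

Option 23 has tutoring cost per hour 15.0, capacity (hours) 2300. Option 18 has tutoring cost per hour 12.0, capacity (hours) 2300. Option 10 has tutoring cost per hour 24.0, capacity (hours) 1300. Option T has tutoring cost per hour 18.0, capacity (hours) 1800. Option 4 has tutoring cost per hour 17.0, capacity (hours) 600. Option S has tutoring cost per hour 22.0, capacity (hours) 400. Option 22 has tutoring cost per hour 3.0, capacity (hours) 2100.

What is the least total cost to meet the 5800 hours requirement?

54900

Fill from the cheapest supplier first.
Option 22 at 3.0: take all 2100 hours — 3700 still needed.
Take 2300 from Option 18 at 12.0 — need 1400 more.
Option 23 at 15.0: take 1400 of its 2300 — requirement met.
Option 4, Option T, Option S, Option 10: unused.
Cost = 2100×3.0 + 2300×12.0 + 1400×15.0 = 54900.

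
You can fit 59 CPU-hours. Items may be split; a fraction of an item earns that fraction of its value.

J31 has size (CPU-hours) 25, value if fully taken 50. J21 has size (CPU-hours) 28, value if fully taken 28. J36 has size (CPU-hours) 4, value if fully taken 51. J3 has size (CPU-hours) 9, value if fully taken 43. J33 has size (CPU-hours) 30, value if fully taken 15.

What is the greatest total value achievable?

Sort by value density: J36 51/4≈12.8, J3 43/9≈4.78, J31 50/25≈2, J21 28/28≈1, J33 15/30≈0.5.
All 4 CPU-hours of J36 fit (value 51) ; 55 remain.
Take all of J3 (9 CPU-hours, value 43) ; 46 CPU-hours left.
J31: take in full, 25 CPU-hours for value 50 ; 21 left.
Fill the last 21 CPU-hours with part of J21: 21/28 of it earns 21.
Total value = 165.

165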